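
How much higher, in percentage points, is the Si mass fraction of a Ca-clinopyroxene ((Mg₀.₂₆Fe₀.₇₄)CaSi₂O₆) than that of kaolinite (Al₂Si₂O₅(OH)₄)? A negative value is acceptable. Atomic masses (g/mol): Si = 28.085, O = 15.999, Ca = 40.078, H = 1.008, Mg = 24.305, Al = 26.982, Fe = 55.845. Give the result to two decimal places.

Si in (Mg₀.₂₆Fe₀.₇₄)CaSi₂O₆: molar mass 239.887 g/mol; 2×28.085 = 56.170 g → 23.42 wt%.
Si in Al₂Si₂O₅(OH)₄: molar mass 258.157 g/mol; 2×28.085 = 56.170 g → 21.76 wt%.
Difference = 23.42 − 21.76 = 1.66 percentage points.

1.66 percentage points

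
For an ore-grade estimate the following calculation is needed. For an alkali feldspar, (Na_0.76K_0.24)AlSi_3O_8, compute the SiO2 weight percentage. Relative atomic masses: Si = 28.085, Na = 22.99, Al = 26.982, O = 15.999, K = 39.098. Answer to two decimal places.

Formula mass = 266.085 g/mol.
3 Si → 3.0000 mol SiO2 per formula unit; M(SiO2) = 60.083, so SiO2 mass = 180.249 g.
180.249/266.085 × 100 = 67.74 wt%.

67.74 wt%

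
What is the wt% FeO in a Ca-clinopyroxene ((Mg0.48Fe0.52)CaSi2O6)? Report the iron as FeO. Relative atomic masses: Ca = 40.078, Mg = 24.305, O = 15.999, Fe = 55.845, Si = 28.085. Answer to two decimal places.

16.04 wt%

Molar mass of (Mg0.48Fe0.52)CaSi2O6 = 0.48×24.305 + 0.52×55.845 + 1×40.078 + 2×28.085 + 6×15.999 = 232.948 g/mol.
Each formula unit contains 0.52 Fe, equivalent to 0.52/1 = 0.5200 mol FeO.
M(FeO) = 1×55.845 + 1×15.999 = 71.844 g/mol.
Mass of FeO per formula unit = 0.5200 × 71.844 = 37.359 g.
FeO wt% = 37.359 / 232.948 × 100 = 16.04%.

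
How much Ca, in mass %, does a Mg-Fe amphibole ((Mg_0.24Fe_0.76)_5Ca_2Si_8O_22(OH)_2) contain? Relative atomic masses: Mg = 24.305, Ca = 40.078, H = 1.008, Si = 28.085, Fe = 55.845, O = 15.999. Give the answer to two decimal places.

Molar mass of (Mg_0.24Fe_0.76)_5Ca_2Si_8O_22(OH)_2: 1.20×24.305 + 3.80×55.845 + 2×40.078 + 8×28.085 + 24×15.999 + 2×1.008 = 932.205 g/mol.
Mass of Ca per formula unit: 2 × 40.078 = 80.156 g.
Weight fraction Ca = 80.156 / 932.205 = 0.0860.

8.60 mass %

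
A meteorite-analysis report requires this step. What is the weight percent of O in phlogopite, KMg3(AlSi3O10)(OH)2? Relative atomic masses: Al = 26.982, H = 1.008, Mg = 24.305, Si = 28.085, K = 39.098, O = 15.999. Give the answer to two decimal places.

M(KMg3(AlSi3O10)(OH)2) = 417.254 g/mol.
O contributes 12 × 15.999 = 191.988 g per mole.
191.988/417.254 = 0.4601 → 46.01%.

46.01 wt%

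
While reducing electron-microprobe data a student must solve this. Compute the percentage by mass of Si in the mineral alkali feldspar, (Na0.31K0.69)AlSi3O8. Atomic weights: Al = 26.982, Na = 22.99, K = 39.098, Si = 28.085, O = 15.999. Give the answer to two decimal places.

M((Na0.31K0.69)AlSi3O8) = 273.334 g/mol.
Si contributes 3 × 28.085 = 84.255 g per mole.
84.255/273.334 = 0.3082 → 30.82%.

30.82 weight percent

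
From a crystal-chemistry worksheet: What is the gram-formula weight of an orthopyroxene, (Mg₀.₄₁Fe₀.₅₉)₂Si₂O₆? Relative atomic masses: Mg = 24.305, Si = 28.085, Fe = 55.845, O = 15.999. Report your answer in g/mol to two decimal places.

The formula mass is the sum 0.82(24.305) + 1.18(55.845) + 2(28.085) + 6(15.999).

237.99 g/mol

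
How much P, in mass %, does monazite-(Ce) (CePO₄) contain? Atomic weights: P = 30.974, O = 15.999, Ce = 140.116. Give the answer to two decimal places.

13.18 mass %

Formula mass = 1·140.116 + 1·30.974 + 4·15.999 = 235.086 g/mol, of which 30.974 g is P.
So P makes up 30.974/235.086 = 0.1318 of the mass, i.e. 13.18%.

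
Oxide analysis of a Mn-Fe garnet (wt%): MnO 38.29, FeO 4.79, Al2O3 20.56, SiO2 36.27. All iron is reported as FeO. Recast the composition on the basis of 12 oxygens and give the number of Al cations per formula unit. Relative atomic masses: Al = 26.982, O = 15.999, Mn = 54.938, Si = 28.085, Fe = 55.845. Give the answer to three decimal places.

38.29 wt% MnO ÷ 70.937 g/mol = 0.53977 mol, giving 0.53977 Mn and 0.53977 O.
4.79 wt% FeO ÷ 71.844 g/mol = 0.06667 mol, giving 0.06667 Fe and 0.06667 O.
20.56 wt% Al2O3 ÷ 101.961 g/mol = 0.20165 mol, giving 0.40330 Al and 0.60495 O.
36.27 wt% SiO2 ÷ 60.083 g/mol = 0.60366 mol, giving 0.60366 Si and 1.20732 O.
Oxygen sums to 2.41871; scaling by 12/2.41871 = 4.96132 puts the formula on 12 O.
Al: 0.40330 × 4.96132 = 2.001 atoms per formula unit.

2.001 Al apfu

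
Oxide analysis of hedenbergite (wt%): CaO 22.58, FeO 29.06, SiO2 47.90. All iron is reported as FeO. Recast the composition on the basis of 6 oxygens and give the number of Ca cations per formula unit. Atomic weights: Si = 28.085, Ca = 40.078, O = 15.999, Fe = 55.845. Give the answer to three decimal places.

CaO (M=56.077): mol = 0.40266; Ca = 0.40266, O = 0.40266.
FeO (M=71.844): mol = 0.40449; Fe = 0.40449, O = 0.40449.
SiO2 (M=60.083): mol = 0.79723; Si = 0.79723, O = 1.59446.
ΣO = 2.40161; factor = 6/ΣO = 2.49832.
Ca apfu = 0.40266 × 2.49832 = 1.006.

1.006 Ca apfu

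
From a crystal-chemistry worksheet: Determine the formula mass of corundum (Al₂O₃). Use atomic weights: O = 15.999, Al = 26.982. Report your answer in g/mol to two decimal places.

Al: 2 × 26.982 = 53.9640
O: 3 × 15.999 = 47.9970
Summing the contributions gives the formula mass.

101.96 g/mol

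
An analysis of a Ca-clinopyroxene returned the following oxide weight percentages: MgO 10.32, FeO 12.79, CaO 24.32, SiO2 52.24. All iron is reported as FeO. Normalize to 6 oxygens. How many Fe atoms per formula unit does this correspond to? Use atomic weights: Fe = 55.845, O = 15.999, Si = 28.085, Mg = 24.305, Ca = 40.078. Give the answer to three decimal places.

MgO: 10.32/40.304 = 0.25605 mol → 0.25605 mol Mg, 0.25605 mol O.
FeO: 12.79/71.844 = 0.17802 mol → 0.17802 mol Fe, 0.17802 mol O.
CaO: 24.32/56.077 = 0.43369 mol → 0.43369 mol Ca, 0.43369 mol O.
SiO2: 52.24/60.083 = 0.86946 mol → 0.86946 mol Si, 1.73892 mol O.
Total oxygen = 2.60668 mol. Normalization factor = 6/2.60668 = 2.30178.
Fe per 6 O = 0.17802 × 2.30178 = 0.410.

0.410 Fe apfu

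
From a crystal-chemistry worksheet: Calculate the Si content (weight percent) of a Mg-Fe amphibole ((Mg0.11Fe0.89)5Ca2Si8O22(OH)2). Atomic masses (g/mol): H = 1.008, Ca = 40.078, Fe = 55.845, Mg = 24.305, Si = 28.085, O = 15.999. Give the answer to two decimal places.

Molar mass of (Mg0.11Fe0.89)5Ca2Si8O22(OH)2: 0.55·24.305 + 4.45·55.845 + 2·40.078 + 8·28.085 + 24·15.999 + 2·1.008 = 952.706 g/mol.
Mass of Si per formula unit: 8 × 28.085 = 224.680 g.
Weight fraction Si = 224.680 / 952.706 = 0.2358.

23.58 weight percent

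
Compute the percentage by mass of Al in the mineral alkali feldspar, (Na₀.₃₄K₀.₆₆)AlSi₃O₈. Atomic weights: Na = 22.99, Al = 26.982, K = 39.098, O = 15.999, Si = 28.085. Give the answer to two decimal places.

9.89 mass %

Molar mass of (Na₀.₃₄K₀.₆₆)AlSi₃O₈: 0.34·22.99 + 0.66·39.098 + 1·26.982 + 3·28.085 + 8·15.999 = 272.850 g/mol.
Mass of Al per formula unit: 1 × 26.982 = 26.982 g.
Weight fraction Al = 26.982 / 272.850 = 0.0989.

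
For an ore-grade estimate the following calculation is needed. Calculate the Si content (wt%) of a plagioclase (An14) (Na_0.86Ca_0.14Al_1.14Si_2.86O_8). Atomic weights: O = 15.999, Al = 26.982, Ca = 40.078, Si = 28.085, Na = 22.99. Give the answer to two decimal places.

Molar mass of Na_0.86Ca_0.14Al_1.14Si_2.86O_8: 0.86*22.99 + 0.14*40.078 + 1.14*26.982 + 2.86*28.085 + 8*15.999 = 264.457 g/mol.
Mass of Si per formula unit: 2.86 × 28.085 = 80.323 g.
Weight fraction Si = 80.323 / 264.457 = 0.3037.

30.37 wt%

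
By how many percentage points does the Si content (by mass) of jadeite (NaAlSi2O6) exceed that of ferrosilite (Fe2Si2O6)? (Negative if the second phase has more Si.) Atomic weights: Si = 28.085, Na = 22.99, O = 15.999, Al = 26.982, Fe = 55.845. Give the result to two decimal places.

M(NaAlSi2O6) = 202.136 g/mol, so wt% Si = 56.170/202.136 × 100 = 27.79%.
M(Fe2Si2O6) = 263.854 g/mol, so wt% Si = 56.170/263.854 × 100 = 21.29%.
27.79 − 21.29 = 6.50 pp.

6.50 percentage points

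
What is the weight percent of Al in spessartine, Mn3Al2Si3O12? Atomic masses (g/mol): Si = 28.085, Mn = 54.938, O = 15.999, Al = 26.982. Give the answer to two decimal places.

Molar mass of Mn3Al2Si3O12: 3×54.938 + 2×26.982 + 3×28.085 + 12×15.999 = 495.021 g/mol.
Mass of Al per formula unit: 2 × 26.982 = 53.964 g.
Weight fraction Al = 53.964 / 495.021 = 0.1090.

10.90 mass %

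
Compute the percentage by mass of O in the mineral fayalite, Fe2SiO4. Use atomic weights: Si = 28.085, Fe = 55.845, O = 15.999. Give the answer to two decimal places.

31.41 weight percent

Formula mass = 2*55.845 + 1*28.085 + 4*15.999 = 203.771 g/mol, of which 63.996 g is O.
So O makes up 63.996/203.771 = 0.3141 of the mass, i.e. 31.41%.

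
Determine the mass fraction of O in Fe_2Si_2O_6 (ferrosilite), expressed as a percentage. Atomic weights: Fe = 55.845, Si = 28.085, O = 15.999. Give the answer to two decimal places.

Molar mass of Fe_2Si_2O_6: 2*55.845 + 2*28.085 + 6*15.999 = 263.854 g/mol.
Mass of O per formula unit: 6 × 15.999 = 95.994 g.
Weight fraction O = 95.994 / 263.854 = 0.3638.

36.38 mass %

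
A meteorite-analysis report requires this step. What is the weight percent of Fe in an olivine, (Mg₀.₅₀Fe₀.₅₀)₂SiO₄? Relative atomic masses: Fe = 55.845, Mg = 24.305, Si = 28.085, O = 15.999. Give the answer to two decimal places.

32.42 wt%

Formula mass = 1·24.305 + 1·55.845 + 1·28.085 + 4·15.999 = 172.231 g/mol, of which 55.845 g is Fe.
So Fe makes up 55.845/172.231 = 0.3242 of the mass, i.e. 32.42%.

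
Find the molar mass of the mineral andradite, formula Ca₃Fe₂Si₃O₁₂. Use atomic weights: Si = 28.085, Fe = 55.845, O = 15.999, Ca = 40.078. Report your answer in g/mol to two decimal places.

508.17 g/mol

M = 3(40.078) + 2(55.845) + 3(28.085) + 12(15.999)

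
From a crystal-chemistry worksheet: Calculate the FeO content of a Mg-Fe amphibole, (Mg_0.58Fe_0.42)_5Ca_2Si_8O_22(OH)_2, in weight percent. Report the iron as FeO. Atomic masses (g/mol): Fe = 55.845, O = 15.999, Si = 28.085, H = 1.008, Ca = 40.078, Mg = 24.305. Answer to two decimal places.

17.17 wt%

M((Mg_0.58Fe_0.42)_5Ca_2Si_8O_22(OH)_2) = 878.587 g/mol; M(FeO) = 71.844 g/mol.
Moles FeO per formula unit = 2.10 Fe ÷ 1 = 2.1000.
FeO fraction = (2.1000 × 71.844) / 878.587 = 150.872/878.587 = 0.1717.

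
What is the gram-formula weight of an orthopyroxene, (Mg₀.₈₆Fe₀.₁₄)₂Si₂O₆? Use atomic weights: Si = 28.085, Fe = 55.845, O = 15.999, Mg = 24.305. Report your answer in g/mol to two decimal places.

209.61 g/mol

The formula mass is the sum 1.72(24.305) + 0.28(55.845) + 2(28.085) + 6(15.999).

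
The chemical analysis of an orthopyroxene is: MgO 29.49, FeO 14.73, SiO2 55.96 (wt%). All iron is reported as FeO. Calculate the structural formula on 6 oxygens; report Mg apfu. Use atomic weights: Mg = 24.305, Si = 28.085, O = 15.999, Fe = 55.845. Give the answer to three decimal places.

1.568 Mg apfu

MgO (M=40.304): mol = 0.73169; Mg = 0.73169, O = 0.73169.
FeO (M=71.844): mol = 0.20503; Fe = 0.20503, O = 0.20503.
SiO2 (M=60.083): mol = 0.93138; Si = 0.93138, O = 1.86276.
ΣO = 2.79948; factor = 6/ΣO = 2.14326.
Mg apfu = 0.73169 × 2.14326 = 1.568.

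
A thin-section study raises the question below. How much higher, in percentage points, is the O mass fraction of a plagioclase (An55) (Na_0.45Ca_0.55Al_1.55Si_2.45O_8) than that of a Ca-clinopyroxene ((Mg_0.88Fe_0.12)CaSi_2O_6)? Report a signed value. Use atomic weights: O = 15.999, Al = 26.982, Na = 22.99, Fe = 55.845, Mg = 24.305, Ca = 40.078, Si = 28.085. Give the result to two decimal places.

O in Na_0.45Ca_0.55Al_1.55Si_2.45O_8: molar mass 271.011 g/mol; 8×15.999 = 127.992 g → 47.23 wt%.
O in (Mg_0.88Fe_0.12)CaSi_2O_6: molar mass 220.332 g/mol; 6×15.999 = 95.994 g → 43.57 wt%.
Difference = 47.23 − 43.57 = 3.66 percentage points.

3.66 percentage points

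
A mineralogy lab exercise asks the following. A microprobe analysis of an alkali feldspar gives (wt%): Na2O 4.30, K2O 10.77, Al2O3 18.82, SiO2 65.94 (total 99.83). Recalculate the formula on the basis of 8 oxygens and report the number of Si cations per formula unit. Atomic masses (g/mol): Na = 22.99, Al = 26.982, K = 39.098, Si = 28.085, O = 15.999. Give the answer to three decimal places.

4.30 wt% Na2O ÷ 61.979 g/mol = 0.06938 mol, giving 0.13876 Na and 0.06938 O.
10.77 wt% K2O ÷ 94.195 g/mol = 0.11434 mol, giving 0.22868 K and 0.11434 O.
18.82 wt% Al2O3 ÷ 101.961 g/mol = 0.18458 mol, giving 0.36916 Al and 0.55374 O.
65.94 wt% SiO2 ÷ 60.083 g/mol = 1.09748 mol, giving 1.09748 Si and 2.19496 O.
Oxygen sums to 2.93242; scaling by 8/2.93242 = 2.72812 puts the formula on 8 O.
Si: 1.09748 × 2.72812 = 2.994 atoms per formula unit.

2.994 Si apfu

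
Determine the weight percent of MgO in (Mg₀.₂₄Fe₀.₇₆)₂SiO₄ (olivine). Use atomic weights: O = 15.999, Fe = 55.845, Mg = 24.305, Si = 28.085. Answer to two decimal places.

10.26 wt%

Formula mass = 188.632 g/mol.
0.48 Mg → 0.4800 mol MgO per formula unit; M(MgO) = 40.304, so MgO mass = 19.346 g.
19.346/188.632 × 100 = 10.26 wt%.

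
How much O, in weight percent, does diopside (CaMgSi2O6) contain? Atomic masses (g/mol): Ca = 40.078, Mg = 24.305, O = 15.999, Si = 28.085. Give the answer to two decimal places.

44.33 weight percent

Formula mass = 1·40.078 + 1·24.305 + 2·28.085 + 6·15.999 = 216.547 g/mol, of which 95.994 g is O.
So O makes up 95.994/216.547 = 0.4433 of the mass, i.e. 44.33%.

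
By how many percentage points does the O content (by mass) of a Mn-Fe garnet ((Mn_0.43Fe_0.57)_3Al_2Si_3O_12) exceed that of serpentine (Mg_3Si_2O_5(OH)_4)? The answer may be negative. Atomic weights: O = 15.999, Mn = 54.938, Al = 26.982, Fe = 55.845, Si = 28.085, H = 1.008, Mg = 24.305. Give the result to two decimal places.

-13.30 percentage points

M((Mn_0.43Fe_0.57)_3Al_2Si_3O_12) = 496.572 g/mol, so wt% O = 191.988/496.572 × 100 = 38.66%.
M(Mg_3Si_2O_5(OH)_4) = 277.108 g/mol, so wt% O = 143.991/277.108 × 100 = 51.96%.
38.66 − 51.96 = -13.30 pp.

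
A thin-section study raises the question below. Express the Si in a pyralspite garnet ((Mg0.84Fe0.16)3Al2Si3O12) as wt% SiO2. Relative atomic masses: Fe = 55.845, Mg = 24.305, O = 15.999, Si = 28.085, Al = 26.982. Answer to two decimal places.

Molar mass of (Mg0.84Fe0.16)3Al2Si3O12 = 2.52*24.305 + 0.48*55.845 + 2*26.982 + 3*28.085 + 12*15.999 = 418.261 g/mol.
Each formula unit contains 3 Si, equivalent to 3/1 = 3.0000 mol SiO2.
M(SiO2) = 1×28.085 + 2×15.999 = 60.083 g/mol.
Mass of SiO2 per formula unit = 3.0000 × 60.083 = 180.249 g.
SiO2 wt% = 180.249 / 418.261 × 100 = 43.09%.

43.09 wt%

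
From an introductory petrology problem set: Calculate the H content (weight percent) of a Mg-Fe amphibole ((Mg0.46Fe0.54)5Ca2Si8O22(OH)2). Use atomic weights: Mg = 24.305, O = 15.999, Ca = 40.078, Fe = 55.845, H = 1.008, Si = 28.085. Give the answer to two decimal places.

0.22 weight percent

Molar mass of (Mg0.46Fe0.54)5Ca2Si8O22(OH)2: 2.30*24.305 + 2.70*55.845 + 2*40.078 + 8*28.085 + 24*15.999 + 2*1.008 = 897.511 g/mol.
Mass of H per formula unit: 2 × 1.008 = 2.016 g.
Weight fraction H = 2.016 / 897.511 = 0.0022.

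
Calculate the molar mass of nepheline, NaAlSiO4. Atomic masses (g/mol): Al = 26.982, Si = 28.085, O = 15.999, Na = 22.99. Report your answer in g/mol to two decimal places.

142.05 g/mol

Na: 1 × 22.99 = 22.9900
Al: 1 × 26.982 = 26.9820
Si: 1 × 28.085 = 28.0850
O: 4 × 15.999 = 63.9960
Summing the contributions gives the formula mass.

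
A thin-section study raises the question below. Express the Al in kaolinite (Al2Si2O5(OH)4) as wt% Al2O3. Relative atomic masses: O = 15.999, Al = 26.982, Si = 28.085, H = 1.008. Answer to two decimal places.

M(Al2Si2O5(OH)4) = 258.157 g/mol; M(Al2O3) = 101.961 g/mol.
Moles Al2O3 per formula unit = 2 Al ÷ 2 = 1.0000.
Al2O3 fraction = (1.0000 × 101.961) / 258.157 = 101.961/258.157 = 0.3950.

39.50 wt%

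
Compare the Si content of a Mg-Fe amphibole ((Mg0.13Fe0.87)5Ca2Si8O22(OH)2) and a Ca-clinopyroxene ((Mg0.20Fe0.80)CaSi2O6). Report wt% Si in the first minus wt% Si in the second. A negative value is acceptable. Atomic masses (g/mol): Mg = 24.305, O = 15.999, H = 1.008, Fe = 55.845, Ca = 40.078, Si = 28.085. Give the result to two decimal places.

First mineral: 224.680 g Si in 949.552 g formula = 23.66 wt% Si.
Second mineral: 56.170 g Si in 241.779 g formula = 23.23 wt% Si.
23.66% − 23.23% gives a difference of 0.43 percentage points.

0.43 percentage points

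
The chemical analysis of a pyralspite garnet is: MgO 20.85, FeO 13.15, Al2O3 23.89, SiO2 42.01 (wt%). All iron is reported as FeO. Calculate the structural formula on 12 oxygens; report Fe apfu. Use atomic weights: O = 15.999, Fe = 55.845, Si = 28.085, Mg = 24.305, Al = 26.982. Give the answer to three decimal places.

20.85 wt% MgO ÷ 40.304 g/mol = 0.51732 mol, giving 0.51732 Mg and 0.51732 O.
13.15 wt% FeO ÷ 71.844 g/mol = 0.18304 mol, giving 0.18304 Fe and 0.18304 O.
23.89 wt% Al2O3 ÷ 101.961 g/mol = 0.23431 mol, giving 0.46862 Al and 0.70293 O.
42.01 wt% SiO2 ÷ 60.083 g/mol = 0.69920 mol, giving 0.69920 Si and 1.39840 O.
Oxygen sums to 2.80169; scaling by 12/2.80169 = 4.28313 puts the formula on 12 O.
Fe: 0.18304 × 4.28313 = 0.784 atoms per formula unit.

0.784 Fe apfu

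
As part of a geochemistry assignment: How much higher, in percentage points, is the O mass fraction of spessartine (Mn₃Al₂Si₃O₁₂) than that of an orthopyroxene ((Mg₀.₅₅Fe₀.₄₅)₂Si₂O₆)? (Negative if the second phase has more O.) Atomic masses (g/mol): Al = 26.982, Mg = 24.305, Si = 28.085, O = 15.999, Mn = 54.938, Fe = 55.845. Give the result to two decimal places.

M(Mn₃Al₂Si₃O₁₂) = 495.021 g/mol, so wt% O = 191.988/495.021 × 100 = 38.78%.
M((Mg₀.₅₅Fe₀.₄₅)₂Si₂O₆) = 229.160 g/mol, so wt% O = 95.994/229.160 × 100 = 41.89%.
38.78 − 41.89 = -3.11 pp.

-3.11 percentage points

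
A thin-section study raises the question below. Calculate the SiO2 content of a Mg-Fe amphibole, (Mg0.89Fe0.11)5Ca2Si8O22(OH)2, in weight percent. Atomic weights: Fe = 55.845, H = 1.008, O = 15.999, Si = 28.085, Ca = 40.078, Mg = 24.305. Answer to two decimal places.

57.93 wt%

Molar mass of (Mg0.89Fe0.11)5Ca2Si8O22(OH)2 = 4.45*24.305 + 0.55*55.845 + 2*40.078 + 8*28.085 + 24*15.999 + 2*1.008 = 829.700 g/mol.
Each formula unit contains 8 Si, equivalent to 8/1 = 8.0000 mol SiO2.
M(SiO2) = 1×28.085 + 2×15.999 = 60.083 g/mol.
Mass of SiO2 per formula unit = 8.0000 × 60.083 = 480.664 g.
SiO2 wt% = 480.664 / 829.700 × 100 = 57.93%.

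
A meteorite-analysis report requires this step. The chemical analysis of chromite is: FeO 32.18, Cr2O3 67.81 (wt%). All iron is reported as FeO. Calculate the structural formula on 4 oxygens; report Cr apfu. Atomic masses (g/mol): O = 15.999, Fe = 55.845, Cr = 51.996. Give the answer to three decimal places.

FeO (M=71.844): mol = 0.44791; Fe = 0.44791, O = 0.44791.
Cr2O3 (M=151.989): mol = 0.44615; Cr = 0.89230, O = 1.33845.
ΣO = 1.78636; factor = 4/ΣO = 2.23919.
Cr apfu = 0.89230 × 2.23919 = 1.998.

1.998 Cr apfu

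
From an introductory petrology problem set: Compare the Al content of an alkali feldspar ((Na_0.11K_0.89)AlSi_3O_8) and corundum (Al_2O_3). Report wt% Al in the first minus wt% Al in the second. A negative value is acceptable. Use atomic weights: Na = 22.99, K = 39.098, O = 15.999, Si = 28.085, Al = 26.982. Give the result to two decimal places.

-43.17 percentage points

M((Na_0.11K_0.89)AlSi_3O_8) = 276.555 g/mol, so wt% Al = 26.982/276.555 × 100 = 9.76%.
M(Al_2O_3) = 101.961 g/mol, so wt% Al = 53.964/101.961 × 100 = 52.93%.
9.76 − 52.93 = -43.17 pp.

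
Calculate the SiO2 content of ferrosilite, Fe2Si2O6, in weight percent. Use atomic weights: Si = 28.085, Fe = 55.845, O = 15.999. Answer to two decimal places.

Formula mass = 263.854 g/mol.
2 Si → 2.0000 mol SiO2 per formula unit; M(SiO2) = 60.083, so SiO2 mass = 120.166 g.
120.166/263.854 × 100 = 45.54 wt%.

45.54 wt%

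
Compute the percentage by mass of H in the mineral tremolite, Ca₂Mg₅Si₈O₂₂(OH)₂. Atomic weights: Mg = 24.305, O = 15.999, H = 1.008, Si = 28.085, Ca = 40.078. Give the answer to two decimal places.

0.25 weight percent

Formula mass = 2·40.078 + 5·24.305 + 8·28.085 + 24·15.999 + 2·1.008 = 812.353 g/mol, of which 2.016 g is H.
So H makes up 2.016/812.353 = 0.0025 of the mass, i.e. 0.25%.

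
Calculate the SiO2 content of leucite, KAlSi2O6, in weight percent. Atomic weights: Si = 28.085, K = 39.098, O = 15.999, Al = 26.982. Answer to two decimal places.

M(KAlSi2O6) = 218.244 g/mol; M(SiO2) = 60.083 g/mol.
Moles SiO2 per formula unit = 2 Si ÷ 1 = 2.0000.
SiO2 fraction = (2.0000 × 60.083) / 218.244 = 120.166/218.244 = 0.5506.

55.06 wt%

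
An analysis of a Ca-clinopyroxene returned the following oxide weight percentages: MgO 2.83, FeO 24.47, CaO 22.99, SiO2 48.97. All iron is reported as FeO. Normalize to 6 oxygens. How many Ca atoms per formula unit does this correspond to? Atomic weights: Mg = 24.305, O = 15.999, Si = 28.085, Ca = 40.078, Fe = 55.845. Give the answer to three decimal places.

1.004 Ca apfu

MgO (M=40.304): mol = 0.07022; Mg = 0.07022, O = 0.07022.
FeO (M=71.844): mol = 0.34060; Fe = 0.34060, O = 0.34060.
CaO (M=56.077): mol = 0.40997; Ca = 0.40997, O = 0.40997.
SiO2 (M=60.083): mol = 0.81504; Si = 0.81504, O = 1.63008.
ΣO = 2.45087; factor = 6/ΣO = 2.44811.
Ca apfu = 0.40997 × 2.44811 = 1.004.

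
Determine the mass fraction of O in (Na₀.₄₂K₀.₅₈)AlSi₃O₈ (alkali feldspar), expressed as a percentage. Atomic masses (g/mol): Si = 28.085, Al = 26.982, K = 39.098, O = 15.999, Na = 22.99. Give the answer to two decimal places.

47.13 wt%

Molar mass of (Na₀.₄₂K₀.₅₈)AlSi₃O₈: 0.42·22.99 + 0.58·39.098 + 1·26.982 + 3·28.085 + 8·15.999 = 271.562 g/mol.
Mass of O per formula unit: 8 × 15.999 = 127.992 g.
Weight fraction O = 127.992 / 271.562 = 0.4713.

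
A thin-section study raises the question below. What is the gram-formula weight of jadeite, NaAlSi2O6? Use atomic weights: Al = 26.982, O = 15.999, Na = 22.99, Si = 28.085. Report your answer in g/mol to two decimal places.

The formula mass is the sum 1*22.99 + 1*26.982 + 2*28.085 + 6*15.999.

202.14 g/mol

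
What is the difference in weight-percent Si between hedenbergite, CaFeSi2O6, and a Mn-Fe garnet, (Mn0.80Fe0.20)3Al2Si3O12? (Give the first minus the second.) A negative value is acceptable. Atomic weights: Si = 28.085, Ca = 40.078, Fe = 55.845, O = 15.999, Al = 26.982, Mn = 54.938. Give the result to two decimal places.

5.64 percentage points

M(CaFeSi2O6) = 248.087 g/mol, so wt% Si = 56.170/248.087 × 100 = 22.64%.
M((Mn0.80Fe0.20)3Al2Si3O12) = 495.565 g/mol, so wt% Si = 84.255/495.565 × 100 = 17.00%.
22.64 − 17.00 = 5.64 pp.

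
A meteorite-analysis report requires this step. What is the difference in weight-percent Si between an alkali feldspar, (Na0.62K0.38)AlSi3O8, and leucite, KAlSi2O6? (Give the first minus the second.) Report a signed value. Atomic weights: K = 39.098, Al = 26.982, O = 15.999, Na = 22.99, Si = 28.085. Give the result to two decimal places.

M((Na0.62K0.38)AlSi3O8) = 268.340 g/mol, so wt% Si = 84.255/268.340 × 100 = 31.40%.
M(KAlSi2O6) = 218.244 g/mol, so wt% Si = 56.170/218.244 × 100 = 25.74%.
31.40 − 25.74 = 5.66 pp.

5.66 percentage points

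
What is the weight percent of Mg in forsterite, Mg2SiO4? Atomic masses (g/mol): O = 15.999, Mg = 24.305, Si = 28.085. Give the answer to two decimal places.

34.55 wt%

Formula mass = 2*24.305 + 1*28.085 + 4*15.999 = 140.691 g/mol, of which 48.610 g is Mg.
So Mg makes up 48.610/140.691 = 0.3455 of the mass, i.e. 34.55%.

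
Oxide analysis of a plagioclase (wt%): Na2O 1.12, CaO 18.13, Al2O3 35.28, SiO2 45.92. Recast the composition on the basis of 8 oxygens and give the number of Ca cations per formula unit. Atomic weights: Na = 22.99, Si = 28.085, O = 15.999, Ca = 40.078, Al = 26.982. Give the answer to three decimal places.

0.889 Ca apfu

Na2O (M=61.979): mol = 0.01807; Na = 0.03614, O = 0.01807.
CaO (M=56.077): mol = 0.32331; Ca = 0.32331, O = 0.32331.
Al2O3 (M=101.961): mol = 0.34601; Al = 0.69202, O = 1.03803.
SiO2 (M=60.083): mol = 0.76428; Si = 0.76428, O = 1.52856.
ΣO = 2.90797; factor = 8/ΣO = 2.75106.
Ca apfu = 0.32331 × 2.75106 = 0.889.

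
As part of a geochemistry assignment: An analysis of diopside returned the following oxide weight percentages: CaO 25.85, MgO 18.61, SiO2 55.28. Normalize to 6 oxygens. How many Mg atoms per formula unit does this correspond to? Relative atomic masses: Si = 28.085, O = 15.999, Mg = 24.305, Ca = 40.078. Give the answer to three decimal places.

25.85 wt% CaO ÷ 56.077 g/mol = 0.46097 mol, giving 0.46097 Ca and 0.46097 O.
18.61 wt% MgO ÷ 40.304 g/mol = 0.46174 mol, giving 0.46174 Mg and 0.46174 O.
55.28 wt% SiO2 ÷ 60.083 g/mol = 0.92006 mol, giving 0.92006 Si and 1.84012 O.
Oxygen sums to 2.76283; scaling by 6/2.76283 = 2.17169 puts the formula on 6 O.
Mg: 0.46174 × 2.17169 = 1.003 atoms per formula unit.

1.003 Mg apfu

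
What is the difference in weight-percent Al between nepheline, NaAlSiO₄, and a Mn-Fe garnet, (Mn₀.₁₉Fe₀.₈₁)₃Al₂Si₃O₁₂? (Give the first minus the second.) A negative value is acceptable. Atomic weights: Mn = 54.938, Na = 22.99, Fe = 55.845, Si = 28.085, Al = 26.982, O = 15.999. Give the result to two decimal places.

8.14 percentage points

First mineral: 26.982 g Al in 142.053 g formula = 18.99 wt% Al.
Second mineral: 53.964 g Al in 497.225 g formula = 10.85 wt% Al.
18.99% − 10.85% gives a difference of 8.14 percentage points.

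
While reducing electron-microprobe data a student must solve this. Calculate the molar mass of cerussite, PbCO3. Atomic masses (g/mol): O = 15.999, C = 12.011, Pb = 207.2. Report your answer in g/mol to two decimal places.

Pb: 1 × 207.2 = 207.2000
C: 1 × 12.011 = 12.0110
O: 3 × 15.999 = 47.9970
Summing the contributions gives the formula mass.

267.21 g/mol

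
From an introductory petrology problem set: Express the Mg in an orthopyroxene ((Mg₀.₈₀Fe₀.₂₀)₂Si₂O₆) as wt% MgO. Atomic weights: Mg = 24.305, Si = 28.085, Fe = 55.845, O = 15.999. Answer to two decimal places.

Molar mass of (Mg₀.₈₀Fe₀.₂₀)₂Si₂O₆ = 1.60*24.305 + 0.40*55.845 + 2*28.085 + 6*15.999 = 213.390 g/mol.
Each formula unit contains 1.60 Mg, equivalent to 1.60/1 = 1.6000 mol MgO.
M(MgO) = 1×24.305 + 1×15.999 = 40.304 g/mol.
Mass of MgO per formula unit = 1.6000 × 40.304 = 64.486 g.
MgO wt% = 64.486 / 213.390 × 100 = 30.22%.

30.22 wt%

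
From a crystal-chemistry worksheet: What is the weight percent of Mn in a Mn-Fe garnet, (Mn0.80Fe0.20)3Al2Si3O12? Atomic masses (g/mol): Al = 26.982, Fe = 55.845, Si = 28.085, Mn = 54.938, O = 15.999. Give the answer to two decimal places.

26.61 weight percent

Molar mass of (Mn0.80Fe0.20)3Al2Si3O12: 2.40·54.938 + 0.60·55.845 + 2·26.982 + 3·28.085 + 12·15.999 = 495.565 g/mol.
Mass of Mn per formula unit: 2.40 × 54.938 = 131.851 g.
Weight fraction Mn = 131.851 / 495.565 = 0.2661.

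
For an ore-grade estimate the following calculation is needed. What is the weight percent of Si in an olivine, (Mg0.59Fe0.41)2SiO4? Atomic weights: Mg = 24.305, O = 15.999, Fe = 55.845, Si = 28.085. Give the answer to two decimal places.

M((Mg0.59Fe0.41)2SiO4) = 166.554 g/mol.
Si contributes 1 × 28.085 = 28.085 g per mole.
28.085/166.554 = 0.1686 → 16.86%.

16.86 mass %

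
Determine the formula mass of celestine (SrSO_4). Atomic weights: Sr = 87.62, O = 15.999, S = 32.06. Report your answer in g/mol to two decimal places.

M = 1*87.62 + 1*32.06 + 4*15.999

183.68 g/mol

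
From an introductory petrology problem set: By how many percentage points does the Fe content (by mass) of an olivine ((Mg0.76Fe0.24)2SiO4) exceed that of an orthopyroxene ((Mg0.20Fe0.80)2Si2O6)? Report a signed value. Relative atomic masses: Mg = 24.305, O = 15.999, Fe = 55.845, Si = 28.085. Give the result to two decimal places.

Fe in (Mg0.76Fe0.24)2SiO4: molar mass 155.830 g/mol; 0.48×55.845 = 26.806 g → 17.20 wt%.
Fe in (Mg0.20Fe0.80)2Si2O6: molar mass 251.238 g/mol; 1.60×55.845 = 89.352 g → 35.56 wt%.
Difference = 17.20 − 35.56 = -18.36 percentage points.

-18.36 percentage points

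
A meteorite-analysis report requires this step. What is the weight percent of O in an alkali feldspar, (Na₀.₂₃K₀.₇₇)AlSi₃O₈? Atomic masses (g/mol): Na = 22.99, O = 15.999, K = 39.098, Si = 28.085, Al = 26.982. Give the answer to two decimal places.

M((Na₀.₂₃K₀.₇₇)AlSi₃O₈) = 274.622 g/mol.
O contributes 8 × 15.999 = 127.992 g per mole.
127.992/274.622 = 0.4661 → 46.61%.

46.61 wt%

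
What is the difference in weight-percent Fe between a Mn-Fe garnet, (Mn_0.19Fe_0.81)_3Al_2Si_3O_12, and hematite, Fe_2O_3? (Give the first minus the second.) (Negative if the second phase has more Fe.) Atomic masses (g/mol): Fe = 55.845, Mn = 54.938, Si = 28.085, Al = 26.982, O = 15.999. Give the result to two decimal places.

M((Mn_0.19Fe_0.81)_3Al_2Si_3O_12) = 497.225 g/mol, so wt% Fe = 135.703/497.225 × 100 = 27.29%.
M(Fe_2O_3) = 159.687 g/mol, so wt% Fe = 111.690/159.687 × 100 = 69.94%.
27.29 − 69.94 = -42.65 pp.

-42.65 percentage points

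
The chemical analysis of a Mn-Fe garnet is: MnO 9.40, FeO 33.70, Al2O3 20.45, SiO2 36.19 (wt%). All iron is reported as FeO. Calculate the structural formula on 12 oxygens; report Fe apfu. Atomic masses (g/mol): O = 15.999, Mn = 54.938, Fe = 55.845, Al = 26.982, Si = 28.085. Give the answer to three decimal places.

MnO: 9.40/70.937 = 0.13251 mol → 0.13251 mol Mn, 0.13251 mol O.
FeO: 33.70/71.844 = 0.46907 mol → 0.46907 mol Fe, 0.46907 mol O.
Al2O3: 20.45/101.961 = 0.20057 mol → 0.40114 mol Al, 0.60171 mol O.
SiO2: 36.19/60.083 = 0.60233 mol → 0.60233 mol Si, 1.20466 mol O.
Total oxygen = 2.40795 mol. Normalization factor = 12/2.40795 = 4.98349.
Fe per 12 O = 0.46907 × 4.98349 = 2.338.

2.338 Fe apfu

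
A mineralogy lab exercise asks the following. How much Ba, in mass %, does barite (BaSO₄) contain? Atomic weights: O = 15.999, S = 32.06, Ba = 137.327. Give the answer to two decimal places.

58.84 mass %

Molar mass of BaSO₄: 1*137.327 + 1*32.06 + 4*15.999 = 233.383 g/mol.
Mass of Ba per formula unit: 1 × 137.327 = 137.327 g.
Weight fraction Ba = 137.327 / 233.383 = 0.5884.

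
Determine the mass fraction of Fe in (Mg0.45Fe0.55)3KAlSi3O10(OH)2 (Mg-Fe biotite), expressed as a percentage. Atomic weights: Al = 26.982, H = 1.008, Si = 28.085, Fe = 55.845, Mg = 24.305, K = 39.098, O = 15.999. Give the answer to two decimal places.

Formula mass = 1.35*24.305 + 1.65*55.845 + 1*39.098 + 1*26.982 + 3*28.085 + 12*15.999 + 2*1.008 = 469.295 g/mol, of which 92.144 g is Fe.
So Fe makes up 92.144/469.295 = 0.1963 of the mass, i.e. 19.63%.

19.63 mass %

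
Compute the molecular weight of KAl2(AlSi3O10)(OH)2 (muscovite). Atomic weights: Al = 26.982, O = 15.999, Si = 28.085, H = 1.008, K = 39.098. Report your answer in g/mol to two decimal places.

398.30 g/mol

The formula mass is the sum 1·39.098 + 3·26.982 + 3·28.085 + 12·15.999 + 2·1.008.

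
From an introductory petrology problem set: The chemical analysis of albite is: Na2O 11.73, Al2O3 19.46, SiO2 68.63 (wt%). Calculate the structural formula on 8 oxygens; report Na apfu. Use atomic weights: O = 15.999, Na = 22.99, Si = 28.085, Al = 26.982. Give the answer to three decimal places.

Na2O (M=61.979): mol = 0.18926; Na = 0.37852, O = 0.18926.
Al2O3 (M=101.961): mol = 0.19086; Al = 0.38172, O = 0.57258.
SiO2 (M=60.083): mol = 1.14225; Si = 1.14225, O = 2.28450.
ΣO = 3.04634; factor = 8/ΣO = 2.62610.
Na apfu = 0.37852 × 2.62610 = 0.994.

0.994 Na apfu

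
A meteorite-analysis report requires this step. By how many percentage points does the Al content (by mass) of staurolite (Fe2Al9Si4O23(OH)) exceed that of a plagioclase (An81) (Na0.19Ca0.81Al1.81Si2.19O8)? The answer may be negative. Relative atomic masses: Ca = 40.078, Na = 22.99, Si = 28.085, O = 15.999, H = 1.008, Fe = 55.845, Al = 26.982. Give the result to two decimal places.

10.76 percentage points

M(Fe2Al9Si4O23(OH)) = 851.852 g/mol, so wt% Al = 242.838/851.852 × 100 = 28.51%.
M(Na0.19Ca0.81Al1.81Si2.19O8) = 275.167 g/mol, so wt% Al = 48.837/275.167 × 100 = 17.75%.
28.51 − 17.75 = 10.76 pp.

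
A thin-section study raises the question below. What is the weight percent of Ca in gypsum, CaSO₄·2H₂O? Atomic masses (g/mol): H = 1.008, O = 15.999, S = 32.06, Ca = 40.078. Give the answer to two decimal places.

23.28 wt%

Molar mass of CaSO₄·2H₂O: 1×40.078 + 1×32.06 + 6×15.999 + 4×1.008 = 172.164 g/mol.
Mass of Ca per formula unit: 1 × 40.078 = 40.078 g.
Weight fraction Ca = 40.078 / 172.164 = 0.2328.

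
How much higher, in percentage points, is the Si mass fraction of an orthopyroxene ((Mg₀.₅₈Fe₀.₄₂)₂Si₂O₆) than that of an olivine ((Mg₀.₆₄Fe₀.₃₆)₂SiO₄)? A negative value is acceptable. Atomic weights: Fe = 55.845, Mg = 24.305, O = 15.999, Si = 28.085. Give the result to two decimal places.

Si in (Mg₀.₅₈Fe₀.₄₂)₂Si₂O₆: molar mass 227.268 g/mol; 2×28.085 = 56.170 g → 24.72 wt%.
Si in (Mg₀.₆₄Fe₀.₃₆)₂SiO₄: molar mass 163.400 g/mol; 1×28.085 = 28.085 g → 17.19 wt%.
Difference = 24.72 − 17.19 = 7.53 percentage points.

7.53 percentage points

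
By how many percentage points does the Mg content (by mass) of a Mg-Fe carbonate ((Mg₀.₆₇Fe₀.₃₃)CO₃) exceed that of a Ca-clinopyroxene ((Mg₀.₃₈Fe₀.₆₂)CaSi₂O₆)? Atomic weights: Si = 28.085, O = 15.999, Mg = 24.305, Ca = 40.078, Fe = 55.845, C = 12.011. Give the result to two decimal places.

13.28 percentage points

M((Mg₀.₆₇Fe₀.₃₃)CO₃) = 94.721 g/mol, so wt% Mg = 16.284/94.721 × 100 = 17.19%.
M((Mg₀.₃₈Fe₀.₆₂)CaSi₂O₆) = 236.102 g/mol, so wt% Mg = 9.236/236.102 × 100 = 3.91%.
17.19 − 3.91 = 13.28 pp.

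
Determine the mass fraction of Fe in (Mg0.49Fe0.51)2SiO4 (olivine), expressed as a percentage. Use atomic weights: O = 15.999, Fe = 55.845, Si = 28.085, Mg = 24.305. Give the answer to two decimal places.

32.95 wt%

Formula mass = 0.98·24.305 + 1.02·55.845 + 1·28.085 + 4·15.999 = 172.862 g/mol, of which 56.962 g is Fe.
So Fe makes up 56.962/172.862 = 0.3295 of the mass, i.e. 32.95%.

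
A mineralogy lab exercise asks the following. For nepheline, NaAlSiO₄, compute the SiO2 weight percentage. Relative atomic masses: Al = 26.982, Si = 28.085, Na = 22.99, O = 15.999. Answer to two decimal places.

42.30 wt%

Molar mass of NaAlSiO₄ = 1×22.99 + 1×26.982 + 1×28.085 + 4×15.999 = 142.053 g/mol.
Each formula unit contains 1 Si, equivalent to 1/1 = 1.0000 mol SiO2.
M(SiO2) = 1×28.085 + 2×15.999 = 60.083 g/mol.
Mass of SiO2 per formula unit = 1.0000 × 60.083 = 60.083 g.
SiO2 wt% = 60.083 / 142.053 × 100 = 42.30%.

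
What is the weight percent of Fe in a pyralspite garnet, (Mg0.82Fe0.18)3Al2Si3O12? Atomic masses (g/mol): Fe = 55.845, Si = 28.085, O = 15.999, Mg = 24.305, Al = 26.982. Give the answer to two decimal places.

M((Mg0.82Fe0.18)3Al2Si3O12) = 420.154 g/mol.
Fe contributes 0.54 × 55.845 = 30.156 g per mole.
30.156/420.154 = 0.0718 → 7.18%.

7.18 wt%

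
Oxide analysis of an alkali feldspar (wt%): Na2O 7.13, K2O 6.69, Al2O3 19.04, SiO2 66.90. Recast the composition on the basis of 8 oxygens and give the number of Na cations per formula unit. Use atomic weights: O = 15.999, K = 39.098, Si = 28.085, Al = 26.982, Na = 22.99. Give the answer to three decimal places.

0.619 Na apfu

Na2O: 7.13/61.979 = 0.11504 mol → 0.23008 mol Na, 0.11504 mol O.
K2O: 6.69/94.195 = 0.07102 mol → 0.14204 mol K, 0.07102 mol O.
Al2O3: 19.04/101.961 = 0.18674 mol → 0.37348 mol Al, 0.56022 mol O.
SiO2: 66.90/60.083 = 1.11346 mol → 1.11346 mol Si, 2.22692 mol O.
Total oxygen = 2.97320 mol. Normalization factor = 8/2.97320 = 2.69070.
Na per 8 O = 0.23008 × 2.69070 = 0.619.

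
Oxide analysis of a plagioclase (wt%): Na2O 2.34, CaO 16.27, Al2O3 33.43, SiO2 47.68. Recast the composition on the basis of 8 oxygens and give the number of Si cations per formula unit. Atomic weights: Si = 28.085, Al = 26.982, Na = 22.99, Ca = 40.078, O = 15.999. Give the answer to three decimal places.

2.190 Si apfu

Na2O: 2.34/61.979 = 0.03775 mol → 0.07550 mol Na, 0.03775 mol O.
CaO: 16.27/56.077 = 0.29014 mol → 0.29014 mol Ca, 0.29014 mol O.
Al2O3: 33.43/101.961 = 0.32787 mol → 0.65574 mol Al, 0.98361 mol O.
SiO2: 47.68/60.083 = 0.79357 mol → 0.79357 mol Si, 1.58714 mol O.
Total oxygen = 2.89864 mol. Normalization factor = 8/2.89864 = 2.75991.
Si per 8 O = 0.79357 × 2.75991 = 2.190.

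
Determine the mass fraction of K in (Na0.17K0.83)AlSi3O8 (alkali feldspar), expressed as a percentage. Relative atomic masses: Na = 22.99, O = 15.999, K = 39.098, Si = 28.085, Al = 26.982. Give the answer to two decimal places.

M((Na0.17K0.83)AlSi3O8) = 275.589 g/mol.
K contributes 0.83 × 39.098 = 32.451 g per mole.
32.451/275.589 = 0.1178 → 11.78%.

11.78 weight percent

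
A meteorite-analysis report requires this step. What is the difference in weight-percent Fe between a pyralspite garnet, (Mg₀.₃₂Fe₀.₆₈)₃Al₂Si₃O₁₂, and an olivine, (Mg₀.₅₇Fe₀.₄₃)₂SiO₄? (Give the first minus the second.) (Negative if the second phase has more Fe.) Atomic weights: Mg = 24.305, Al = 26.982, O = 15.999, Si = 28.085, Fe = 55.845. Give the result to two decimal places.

First mineral: 113.924 g Fe in 467.464 g formula = 24.37 wt% Fe.
Second mineral: 48.027 g Fe in 167.815 g formula = 28.62 wt% Fe.
24.37% − 28.62% gives a difference of -4.25 percentage points.

-4.25 percentage points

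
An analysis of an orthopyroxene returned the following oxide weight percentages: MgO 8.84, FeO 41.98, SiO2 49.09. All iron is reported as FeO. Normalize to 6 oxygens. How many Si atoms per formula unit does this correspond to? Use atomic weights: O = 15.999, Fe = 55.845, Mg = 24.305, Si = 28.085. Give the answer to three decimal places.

2.011 Si apfu

8.84 wt% MgO ÷ 40.304 g/mol = 0.21933 mol, giving 0.21933 Mg and 0.21933 O.
41.98 wt% FeO ÷ 71.844 g/mol = 0.58432 mol, giving 0.58432 Fe and 0.58432 O.
49.09 wt% SiO2 ÷ 60.083 g/mol = 0.81704 mol, giving 0.81704 Si and 1.63408 O.
Oxygen sums to 2.43773; scaling by 6/2.43773 = 2.46131 puts the formula on 6 O.
Si: 0.81704 × 2.46131 = 2.011 atoms per formula unit.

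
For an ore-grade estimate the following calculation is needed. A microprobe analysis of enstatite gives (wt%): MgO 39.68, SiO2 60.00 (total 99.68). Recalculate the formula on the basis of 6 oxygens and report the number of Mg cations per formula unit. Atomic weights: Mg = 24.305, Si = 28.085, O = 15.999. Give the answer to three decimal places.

MgO: 39.68/40.304 = 0.98452 mol → 0.98452 mol Mg, 0.98452 mol O.
SiO2: 60.00/60.083 = 0.99862 mol → 0.99862 mol Si, 1.99724 mol O.
Total oxygen = 2.98176 mol. Normalization factor = 6/2.98176 = 2.01223.
Mg per 6 O = 0.98452 × 2.01223 = 1.981.

1.981 Mg apfu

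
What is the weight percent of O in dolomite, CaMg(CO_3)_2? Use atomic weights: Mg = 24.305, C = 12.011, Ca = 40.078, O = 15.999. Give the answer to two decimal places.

M(CaMg(CO_3)_2) = 184.399 g/mol.
O contributes 6 × 15.999 = 95.994 g per mole.
95.994/184.399 = 0.5206 → 52.06%.

52.06 wt%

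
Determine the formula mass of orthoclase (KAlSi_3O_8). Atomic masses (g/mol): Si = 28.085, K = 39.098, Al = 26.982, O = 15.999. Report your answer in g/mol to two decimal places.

278.33 g/mol

The formula mass is the sum 1·39.098 + 1·26.982 + 3·28.085 + 8·15.999.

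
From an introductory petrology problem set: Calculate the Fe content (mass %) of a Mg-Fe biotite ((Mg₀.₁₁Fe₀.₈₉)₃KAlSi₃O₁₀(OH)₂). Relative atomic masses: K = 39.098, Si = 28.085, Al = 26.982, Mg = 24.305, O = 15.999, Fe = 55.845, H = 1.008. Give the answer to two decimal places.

29.73 mass %

Molar mass of (Mg₀.₁₁Fe₀.₈₉)₃KAlSi₃O₁₀(OH)₂: 0.33×24.305 + 2.67×55.845 + 1×39.098 + 1×26.982 + 3×28.085 + 12×15.999 + 2×1.008 = 501.466 g/mol.
Mass of Fe per formula unit: 2.67 × 55.845 = 149.106 g.
Weight fraction Fe = 149.106 / 501.466 = 0.2973.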